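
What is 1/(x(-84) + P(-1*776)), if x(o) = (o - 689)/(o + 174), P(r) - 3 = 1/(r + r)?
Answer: -69840/390373 ≈ -0.17891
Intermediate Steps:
P(r) = 3 + 1/(2*r) (P(r) = 3 + 1/(r + r) = 3 + 1/(2*r))
x(o) = (-689 + o)/(174 + o)
1/(x(-84) + P(-1*776)) = 1/((-689 - 84)/(174 - 84) + (3 + 1/(2*((-1*776))))) = 1/(-773/90 + (3 + (½)/(-776))) = 1/((1/90)*(-773) + (3 + (½)*(-1/776))) = 1/(-773/90 + (3 - 1/1552)) = 1/(-773/90 + 4655/1552) = 1/(-390373/69840) = -69840/390373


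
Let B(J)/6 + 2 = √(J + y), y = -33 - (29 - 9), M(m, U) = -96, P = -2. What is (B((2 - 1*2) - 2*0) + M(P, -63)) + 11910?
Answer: 11802 + 6*I*√53 ≈ 11802.0 + 43.681*I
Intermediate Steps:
y = -53 (y = -33 - 1*20 = -33 - 20 = -53)
B(J) = -12 + 6*√(-53 + J) (B(J) = -12 + 6*√(J - 53) = -12 + 6*√(-53 + J))
(B((2 - 1*2) - 2*0) + M(P, -63)) + 11910 = ((-12 + 6*√(-53 + ((2 - 1*2) - 2*0))) - 96) + 11910 = ((-12 + 6*√(-53 + ((2 - 2) + 0))) - 96) + 11910 = ((-12 + 6*√(-53 + (0 + 0))) - 96) + 11910 = ((-12 + 6*√(-53 + 0)) - 96) + 11910 = ((-12 + 6*√(-53)) - 96) + 11910 = ((-12 + 6*(I*√53)) - 96) + 11910 = ((-12 + 6*I*√53) - 96) + 11910 = (-108 + 6*I*√53) + 11910 = 11802 + 6*I*√53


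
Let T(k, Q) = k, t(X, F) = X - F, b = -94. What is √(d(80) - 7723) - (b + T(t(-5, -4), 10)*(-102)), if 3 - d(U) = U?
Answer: -8 + 10*I*√78 ≈ -8.0 + 88.318*I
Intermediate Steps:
d(U) = 3 - U
√(d(80) - 7723) - (b + T(t(-5, -4), 10)*(-102)) = √((3 - 1*80) - 7723) - (-94 + (-5 - 1*(-4))*(-102)) = √((3 - 80) - 7723) - (-94 + (-5 + 4)*(-102)) = √(-77 - 7723) - (-94 - 1*(-102)) = √(-7800) - (-94 + 102) = 10*I*√78 - 1*8 = 10*I*√78 - 8 = -8 + 10*I*√78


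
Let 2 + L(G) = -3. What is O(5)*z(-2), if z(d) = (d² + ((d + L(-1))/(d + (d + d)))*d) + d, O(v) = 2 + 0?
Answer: -⅔ ≈ -0.66667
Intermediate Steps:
L(G) = -5 (L(G) = -2 - 3 = -5)
O(v) = 2
z(d) = -5/3 + d² + 4*d/3 (z(d) = (d² + ((d - 5)/(d + (d + d)))*d) + d = (d² + ((-5 + d)/(d + 2*d))*d) + d = (d² + ((-5 + d)/((3*d)))*d) + d = (d² + ((-5 + d)*(1/(3*d)))*d) + d = (d² + ((-5 + d)/(3*d))*d) + d = (d² + (-5/3 + d/3)) + d = (-5/3 + d² + d/3) + d = -5/3 + d² + 4*d/3)
O(5)*z(-2) = 2*(-5/3 + (-2)² + (4/3)*(-2)) = 2*(-5/3 + 4 - 8/3) = 2*(-⅓) = -⅔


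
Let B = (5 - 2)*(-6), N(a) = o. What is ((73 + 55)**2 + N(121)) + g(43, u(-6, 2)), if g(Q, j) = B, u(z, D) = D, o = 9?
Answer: 16375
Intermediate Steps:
N(a) = 9
B = -18 (B = 3*(-6) = -18)
g(Q, j) = -18
((73 + 55)**2 + N(121)) + g(43, u(-6, 2)) = ((73 + 55)**2 + 9) - 18 = (128**2 + 9) - 18 = (16384 + 9) - 18 = 16393 - 18 = 16375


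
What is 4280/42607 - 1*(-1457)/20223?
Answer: 148632839/861641361 ≈ 0.17250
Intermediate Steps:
4280/42607 - 1*(-1457)/20223 = 4280*(1/42607) + 1457*(1/20223) = 4280/42607 + 1457/20223 = 148632839/861641361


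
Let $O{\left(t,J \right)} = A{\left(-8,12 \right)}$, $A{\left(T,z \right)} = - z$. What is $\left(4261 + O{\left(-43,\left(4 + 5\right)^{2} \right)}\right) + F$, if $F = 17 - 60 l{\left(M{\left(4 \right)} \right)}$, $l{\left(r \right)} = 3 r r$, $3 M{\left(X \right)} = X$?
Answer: $3946$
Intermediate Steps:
$M{\left(X \right)} = \frac{X}{3}$
$l{\left(r \right)} = 3 r^{2}$
$O{\left(t,J \right)} = -12$ ($O{\left(t,J \right)} = \left(-1\right) 12 = -12$)
$F = -303$ ($F = 17 - 60 \cdot 3 \left(\frac{1}{3} \cdot 4\right)^{2} = 17 - 60 \cdot 3 \left(\frac{4}{3}\right)^{2} = 17 - 60 \cdot 3 \cdot \frac{16}{9} = 17 - 320 = -303$)
$\left(4261 + O{\left(-43,\left(4 + 5\right)^{2} \right)}\right) + F = \left(4261 - 12\right) - 303 = 4249 - 303 = 3946$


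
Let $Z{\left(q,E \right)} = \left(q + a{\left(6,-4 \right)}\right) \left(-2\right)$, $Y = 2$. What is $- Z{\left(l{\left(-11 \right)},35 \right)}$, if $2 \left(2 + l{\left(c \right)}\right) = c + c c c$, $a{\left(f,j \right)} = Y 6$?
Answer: $-1322$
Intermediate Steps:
$a{\left(f,j \right)} = 12$ ($a{\left(f,j \right)} = 2 \cdot 6 = 12$)
$l{\left(c \right)} = -2 + \frac{c}{2} + \frac{c^{3}}{2}$ ($l{\left(c \right)} = -2 + \frac{c + c c c}{2} = -2 + \frac{c + c c^{2}}{2} = -2 + \frac{c + c^{3}}{2} = -2 + \left(\frac{c}{2} + \frac{c^{3}}{2}\right) = -2 + \frac{c}{2} + \frac{c^{3}}{2}$)
$Z{\left(q,E \right)} = -24 - 2 q$ ($Z{\left(q,E \right)} = \left(q + 12\right) \left(-2\right) = \left(12 + q\right) \left(-2\right) = -24 - 2 q$)
$- Z{\left(l{\left(-11 \right)},35 \right)} = - (-24 - 2 \left(-2 + \frac{1}{2} \left(-11\right) + \frac{\left(-11\right)^{3}}{2}\right)) = - (-24 - 2 \left(-2 - \frac{11}{2} + \frac{1}{2} \left(-1331\right)\right)) = - (-24 - 2 \left(-2 - \frac{11}{2} - \frac{1331}{2}\right)) = - (-24 - -1346) = - (-24 + 1346) = \left(-1\right) 1322 = -1322$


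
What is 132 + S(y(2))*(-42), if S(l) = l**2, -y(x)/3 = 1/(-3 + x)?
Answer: -246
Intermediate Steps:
y(x) = -3/(-3 + x)
132 + S(y(2))*(-42) = 132 + (-3/(-3 + 2))**2*(-42) = 132 + (-3/(-1))**2*(-42) = 132 + (-3*(-1))**2*(-42) = 132 + 3**2*(-42) = 132 + 9*(-42) = 132 - 378 = -246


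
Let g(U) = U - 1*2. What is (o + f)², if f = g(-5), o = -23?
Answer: 900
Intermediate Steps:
g(U) = -2 + U (g(U) = U - 2 = -2 + U)
f = -7 (f = -2 - 5 = -7)
(o + f)² = (-23 - 7)² = (-30)² = 900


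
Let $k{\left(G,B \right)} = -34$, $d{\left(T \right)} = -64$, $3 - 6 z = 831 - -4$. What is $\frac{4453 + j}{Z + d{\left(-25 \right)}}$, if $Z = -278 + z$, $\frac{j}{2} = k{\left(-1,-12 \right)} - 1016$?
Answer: $- \frac{7059}{1442} \approx -4.8953$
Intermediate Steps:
$z = - \frac{416}{3}$ ($z = \frac{1}{2} - \frac{831 - -4}{6} = \frac{1}{2} - \frac{831 + 4}{6} = \frac{1}{2} - \frac{835}{6} = - \frac{416}{3} \approx -138.67$)
$j = -2100$ ($j = 2 \left(-34 - 1016\right) = 2 \left(-1050\right) = -2100$)
$Z = - \frac{1250}{3}$ ($Z = -278 - \frac{416}{3} = - \frac{1250}{3} \approx -416.67$)
$\frac{4453 + j}{Z + d{\left(-25 \right)}} = \frac{4453 - 2100}{- \frac{1250}{3} - 64} = \frac{2353}{- \frac{1442}{3}} = 2353 \left(- \frac{3}{1442}\right) = - \frac{7059}{1442}$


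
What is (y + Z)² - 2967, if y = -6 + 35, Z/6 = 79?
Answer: 250042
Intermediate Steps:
Z = 474 (Z = 6*79 = 474)
y = 29
(y + Z)² - 2967 = (29 + 474)² - 2967 = 503² - 2967 = 253009 - 2967 = 250042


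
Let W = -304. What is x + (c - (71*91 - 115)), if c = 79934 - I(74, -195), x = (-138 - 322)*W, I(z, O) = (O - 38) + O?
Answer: 213856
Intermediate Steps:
I(z, O) = -38 + 2*O (I(z, O) = (-38 + O) + O = -38 + 2*O)
x = 139840 (x = (-138 - 322)*(-304) = -460*(-304) = 139840)
c = 80362 (c = 79934 - (-38 + 2*(-195)) = 79934 - (-38 - 390) = 79934 - 1*(-428) = 79934 + 428 = 80362)
x + (c - (71*91 - 115)) = 139840 + (80362 - (71*91 - 115)) = 139840 + (80362 - (6461 - 115)) = 139840 + (80362 - 1*6346) = 139840 + (80362 - 6346) = 139840 + 74016 = 213856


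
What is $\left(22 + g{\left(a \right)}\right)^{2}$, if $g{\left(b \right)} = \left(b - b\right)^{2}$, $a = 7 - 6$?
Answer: $484$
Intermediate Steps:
$a = 1$
$g{\left(b \right)} = 0$ ($g{\left(b \right)} = 0^{2} = 0$)
$\left(22 + g{\left(a \right)}\right)^{2} = \left(22 + 0\right)^{2} = 22^{2} = 484$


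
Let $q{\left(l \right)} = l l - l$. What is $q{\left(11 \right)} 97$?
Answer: $10670$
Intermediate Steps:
$q{\left(l \right)} = l^{2} - l$
$q{\left(11 \right)} 97 = 11 \left(-1 + 11\right) 97 = 11 \cdot 10 \cdot 97 = 110 \cdot 97 = 10670$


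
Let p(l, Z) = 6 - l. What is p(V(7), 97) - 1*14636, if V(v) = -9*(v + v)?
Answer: -14504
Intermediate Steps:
V(v) = -18*v
p(V(7), 97) - 1*14636 = (6 - (-18)*7) - 1*14636 = (6 - 1*(-126)) - 14636 = (6 + 126) - 14636 = 132 - 14636 = -14504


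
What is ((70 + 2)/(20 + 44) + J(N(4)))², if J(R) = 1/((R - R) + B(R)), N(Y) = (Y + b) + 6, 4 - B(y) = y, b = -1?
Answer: 1369/1600 ≈ 0.85563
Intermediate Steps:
B(y) = 4 - y
N(Y) = 5 + Y (N(Y) = (Y - 1) + 6 = (-1 + Y) + 6 = 5 + Y)
J(R) = 1/(4 - R) (J(R) = 1/((R - R) + (4 - R)) = 1/(0 + (4 - R)) = 1/(4 - R))
((70 + 2)/(20 + 44) + J(N(4)))² = ((70 + 2)/(20 + 44) - 1/(-4 + (5 + 4)))² = (72/64 - 1/(-4 + 9))² = (72*(1/64) - 1/5)² = (9/8 - 1*⅕)² = (9/8 - ⅕)² = (37/40)² = 1369/1600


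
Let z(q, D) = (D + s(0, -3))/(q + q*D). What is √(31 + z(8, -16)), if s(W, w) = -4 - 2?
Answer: √28065/30 ≈ 5.5842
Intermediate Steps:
s(W, w) = -6
z(q, D) = (-6 + D)/(q + D*q) (z(q, D) = (D - 6)/(q + q*D) = (-6 + D)/(q + D*q))
√(31 + z(8, -16)) = √(31 + (-6 - 16)/(8*(1 - 16))) = √(31 + (⅛)*(-22)/(-15)) = √(31 + (⅛)*(-1/15)*(-22)) = √(31 + 11/60) = √(1871/60) = √28065/30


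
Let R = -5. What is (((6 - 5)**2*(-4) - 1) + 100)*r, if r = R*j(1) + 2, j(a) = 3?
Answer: -1235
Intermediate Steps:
r = -13 (r = -5*3 + 2 = -15 + 2 = -13)
(((6 - 5)**2*(-4) - 1) + 100)*r = (((6 - 5)**2*(-4) - 1) + 100)*(-13) = ((1**2*(-4) - 1) + 100)*(-13) = ((1*(-4) - 1) + 100)*(-13) = ((-4 - 1) + 100)*(-13) = (-5 + 100)*(-13) = 95*(-13) = -1235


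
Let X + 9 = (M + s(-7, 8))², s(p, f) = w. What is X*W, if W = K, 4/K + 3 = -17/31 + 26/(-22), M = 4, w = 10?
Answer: -255068/1613 ≈ -158.13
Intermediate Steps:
s(p, f) = 10
K = -1364/1613 (K = 4/(-3 + (-17/31 + 26/(-22))) = 4/(-3 + (-17*1/31 + 26*(-1/22))) = 4/(-3 + (-17/31 - 13/11)) = 4/(-3 - 590/341) = 4/(-1613/341) = 4*(-341/1613) = -1364/1613 ≈ -0.84563)
W = -1364/1613 ≈ -0.84563
X = 187 (X = -9 + (4 + 10)² = -9 + 14² = -9 + 196 = 187)
X*W = 187*(-1364/1613) = -255068/1613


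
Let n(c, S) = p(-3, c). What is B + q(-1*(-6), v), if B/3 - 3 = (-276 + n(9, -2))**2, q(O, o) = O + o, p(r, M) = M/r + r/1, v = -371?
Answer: 238216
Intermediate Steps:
p(r, M) = r + M/r (p(r, M) = M/r + r*1 = M/r + r = r + M/r)
n(c, S) = -3 - c/3 (n(c, S) = -3 + c/(-3) = -3 + c*(-1/3) = -3 - c/3)
B = 238581 (B = 9 + 3*(-276 + (-3 - 1/3*9))**2 = 9 + 3*(-276 + (-3 - 3))**2 = 9 + 3*(-276 - 6)**2 = 9 + 3*(-282)**2 = 9 + 3*79524 = 9 + 238572 = 238581)
B + q(-1*(-6), v) = 238581 + (-1*(-6) - 371) = 238581 + (6 - 371) = 238581 - 365 = 238216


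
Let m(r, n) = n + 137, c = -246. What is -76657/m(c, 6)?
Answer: -76657/143 ≈ -536.06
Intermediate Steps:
m(r, n) = 137 + n
-76657/m(c, 6) = -76657/(137 + 6) = -76657/143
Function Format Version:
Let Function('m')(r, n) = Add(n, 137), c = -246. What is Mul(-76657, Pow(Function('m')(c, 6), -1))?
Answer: Rational(-76657, 143) ≈ -536.06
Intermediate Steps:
Function('m')(r, n) = Add(137, n)
Mul(-76657, Pow(Function('m')(c, 6), -1)) = Mul(-76657, Pow(Add(137, 6), -1)) = Mul(-76657, Pow(143, -1)) = Mul(-76657, Rational(1, 143)) = Rational(-76657, 143)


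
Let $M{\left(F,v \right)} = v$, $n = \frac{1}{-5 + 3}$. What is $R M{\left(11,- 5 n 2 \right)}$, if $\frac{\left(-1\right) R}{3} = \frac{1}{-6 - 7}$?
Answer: $\frac{15}{13} \approx 1.1538$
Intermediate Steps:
$n = - \frac{1}{2}$ ($n = \frac{1}{-2} = - \frac{1}{2} \approx -0.5$)
$R = \frac{3}{13}$ ($R = - \frac{3}{-6 - 7} = - \frac{3}{-13} = \left(-3\right) \left(- \frac{1}{13}\right) = \frac{3}{13} \approx 0.23077$)
$R M{\left(11,- 5 n 2 \right)} = \frac{3 \left(-5\right) \left(- \frac{1}{2}\right) 2}{13} = \frac{3 \cdot \frac{5}{2} \cdot 2}{13} = \frac{3}{13} \cdot 5 = \frac{15}{13}$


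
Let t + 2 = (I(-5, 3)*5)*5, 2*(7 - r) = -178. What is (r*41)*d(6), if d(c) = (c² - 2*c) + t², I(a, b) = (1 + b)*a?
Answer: 991982208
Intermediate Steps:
r = 96 (r = 7 - ½*(-178) = 7 + 89 = 96)
I(a, b) = a*(1 + b)
t = -502 (t = -2 + (-5*(1 + 3)*5)*5 = -2 + (-5*4*5)*5 = -2 - 20*5*5 = -2 - 100*5 = -2 - 500 = -502)
d(c) = 252004 + c² - 2*c (d(c) = (c² - 2*c) + (-502)² = (c² - 2*c) + 252004 = 252004 + c² - 2*c)
(r*41)*d(6) = (96*41)*(252004 + 6² - 2*6) = 3936*(252004 + 36 - 12) = 3936*252028 = 991982208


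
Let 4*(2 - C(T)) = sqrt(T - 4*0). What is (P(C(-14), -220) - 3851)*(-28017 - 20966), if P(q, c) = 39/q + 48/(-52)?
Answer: 2442635261/13 - 97966*I*sqrt(14) ≈ 1.879e+8 - 3.6656e+5*I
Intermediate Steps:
C(T) = 2 - sqrt(T)/4 (C(T) = 2 - sqrt(T - 4*0)/4 = 2 - sqrt(T + 0)/4 = 2 - sqrt(T)/4)
P(q, c) = -12/13 + 39/q (P(q, c) = 39/q + 48*(-1/52) = 39/q - 12/13 = -12/13 + 39/q)
(P(C(-14), -220) - 3851)*(-28017 - 20966) = ((-12/13 + 39/(2 - I*sqrt(14)/4)) - 3851)*(-28017 - 20966) = ((-12/13 + 39/(2 - I*sqrt(14)/4)) - 3851)*(-48983) = (-50075/13 + 39/(2 - I*sqrt(14)/4))*(-48983) = 2452823725/13 - 1910337/(2 - I*sqrt(14)/4)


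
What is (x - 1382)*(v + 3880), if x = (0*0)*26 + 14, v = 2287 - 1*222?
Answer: -8132760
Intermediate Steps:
v = 2065 (v = 2287 - 222 = 2065)
x = 14 (x = 0*26 + 14 = 0 + 14 = 14)
(x - 1382)*(v + 3880) = (14 - 1382)*(2065 + 3880) = -1368*5945 = -8132760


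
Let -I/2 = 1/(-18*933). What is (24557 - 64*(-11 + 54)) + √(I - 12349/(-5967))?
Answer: 21805 + 2*√197984456670/618579 ≈ 21806.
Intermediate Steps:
I = 1/8397 (I = -2/((-18*933)) = -2/(-16794) = -2*(-1/16794) = 1/8397 ≈ 0.00011909)
(24557 - 64*(-11 + 54)) + √(I - 12349/(-5967)) = (24557 - 64*(-11 + 54)) + √(1/8397 - 12349/(-5967)) = (24557 - 64*43) + √(1/8397 - 12349*(-1/5967)) = (24557 - 1*2752) + √(1/8397 + 12349/5967) = (24557 - 2752) + √(3840760/1855737) = 21805 + 2*√197984456670/618579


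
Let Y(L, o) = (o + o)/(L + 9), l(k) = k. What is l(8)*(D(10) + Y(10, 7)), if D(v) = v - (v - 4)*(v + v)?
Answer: -16608/19 ≈ -874.11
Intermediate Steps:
D(v) = v - 2*v*(-4 + v) (D(v) = v - (-4 + v)*2*v = v - 2*v*(-4 + v))
Y(L, o) = 2*o/(9 + L) (Y(L, o) = (2*o)/(9 + L) = 2*o/(9 + L))
l(8)*(D(10) + Y(10, 7)) = 8*(10*(9 - 2*10) + 2*7/(9 + 10)) = 8*(10*(9 - 20) + 2*7/19) = 8*(10*(-11) + 2*7*(1/19)) = 8*(-110 + 14/19) = 8*(-2076/19) = -16608/19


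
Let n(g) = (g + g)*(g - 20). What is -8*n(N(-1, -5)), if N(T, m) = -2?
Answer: -704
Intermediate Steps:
n(g) = 2*g*(-20 + g) (n(g) = (2*g)*(-20 + g) = 2*g*(-20 + g))
-8*n(N(-1, -5)) = -16*(-2)*(-20 - 2) = -16*(-2)*(-22) = -8*88 = -704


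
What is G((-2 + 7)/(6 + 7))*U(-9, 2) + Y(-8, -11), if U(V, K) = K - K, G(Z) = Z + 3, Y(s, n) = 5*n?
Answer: -55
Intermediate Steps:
G(Z) = 3 + Z
U(V, K) = 0
G((-2 + 7)/(6 + 7))*U(-9, 2) + Y(-8, -11) = (3 + (-2 + 7)/(6 + 7))*0 + 5*(-11) = (3 + 5/13)*0 - 55 = (44/13)*0 - 55 = 0 - 55 = -55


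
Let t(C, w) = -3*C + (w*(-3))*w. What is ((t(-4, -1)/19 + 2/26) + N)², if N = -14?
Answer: 11035684/61009 ≈ 180.89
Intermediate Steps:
t(C, w) = -3*C - 3*w² (t(C, w) = -3*C + (-3*w)*w = -3*C - 3*w²)
((t(-4, -1)/19 + 2/26) + N)² = (((-3*(-4) - 3*(-1)²)/19 + 2/26) - 14)² = (((12 - 3*1)*(1/19) + 2*(1/26)) - 14)² = (((12 - 3)*(1/19) + 1/13) - 14)² = ((9*(1/19) + 1/13) - 14)² = ((9/19 + 1/13) - 14)² = (136/247 - 14)² = (-3322/247)² = 11035684/61009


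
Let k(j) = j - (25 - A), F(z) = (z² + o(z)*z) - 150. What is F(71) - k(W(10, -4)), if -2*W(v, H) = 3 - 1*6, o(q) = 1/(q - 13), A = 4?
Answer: 142440/29 ≈ 4911.7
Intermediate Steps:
o(q) = 1/(-13 + q)
W(v, H) = 3/2 (W(v, H) = -(3 - 1*6)/2 = -(3 - 6)/2 = -½*(-3) = 3/2)
F(z) = -150 + z² + z/(-13 + z) (F(z) = (z² + z/(-13 + z)) - 150 = -150 + z² + z/(-13 + z))
k(j) = -21 + j (k(j) = j - (25 - 1*4) = j - (25 - 4) = j - 1*21 = j - 21 = -21 + j)
F(71) - k(W(10, -4)) = (71 + (-150 + 71²)*(-13 + 71))/(-13 + 71) - (-21 + 3/2) = (71 + (-150 + 5041)*58)/58 - 1*(-39/2) = (71 + 4891*58)/58 + 39/2 = (71 + 283678)/58 + 39/2 = (1/58)*283749 + 39/2 = 283749/58 + 39/2 = 142440/29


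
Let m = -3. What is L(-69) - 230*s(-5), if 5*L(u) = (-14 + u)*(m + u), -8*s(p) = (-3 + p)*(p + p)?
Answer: 17476/5 ≈ 3495.2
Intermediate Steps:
s(p) = -p*(-3 + p)/4 (s(p) = -(-3 + p)*(p + p)/8 = -(-3 + p)*2*p/8 = -p*(-3 + p)/4)
L(u) = (-14 + u)*(-3 + u)/5 (L(u) = ((-14 + u)*(-3 + u))/5 = (-14 + u)*(-3 + u)/5)
L(-69) - 230*s(-5) = (42/5 - 17/5*(-69) + (⅕)*(-69)²) - 230*(¼)*(-5)*(3 - 1*(-5)) = (42/5 + 1173/5 + (⅕)*4761) - 230*(¼)*(-5)*(3 + 5) = (42/5 + 1173/5 + 4761/5) - 230*(¼)*(-5)*8 = 5976/5 - 230*(-10) = 5976/5 - 1*(-2300) = 5976/5 + 2300 = 17476/5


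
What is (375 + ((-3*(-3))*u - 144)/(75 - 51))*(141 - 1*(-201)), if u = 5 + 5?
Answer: 254961/2 ≈ 1.2748e+5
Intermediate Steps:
u = 10
(375 + ((-3*(-3))*u - 144)/(75 - 51))*(141 - 1*(-201)) = (375 + (-3*(-3)*10 - 144)/(75 - 51))*(141 - 1*(-201)) = (375 + (9*10 - 144)/24)*(141 + 201) = (375 + (90 - 144)*(1/24))*342 = (375 - 54*1/24)*342 = (375 - 9/4)*342 = (1491/4)*342 = 254961/2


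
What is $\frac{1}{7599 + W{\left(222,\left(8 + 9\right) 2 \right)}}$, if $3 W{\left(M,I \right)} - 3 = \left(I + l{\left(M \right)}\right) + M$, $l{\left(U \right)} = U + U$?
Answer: $\frac{3}{23500} \approx 0.00012766$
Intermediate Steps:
$l{\left(U \right)} = 2 U$
$W{\left(M,I \right)} = 1 + M + \frac{I}{3}$ ($W{\left(M,I \right)} = 1 + \frac{\left(I + 2 M\right) + M}{3} = 1 + \frac{I + 3 M}{3} = 1 + \left(M + \frac{I}{3}\right) = 1 + M + \frac{I}{3}$)
$\frac{1}{7599 + W{\left(222,\left(8 + 9\right) 2 \right)}} = \frac{1}{7599 + \left(1 + 222 + \frac{\left(8 + 9\right) 2}{3}\right)} = \frac{1}{7599 + \left(1 + 222 + \frac{17 \cdot 2}{3}\right)} = \frac{1}{7599 + \left(1 + 222 + \frac{1}{3} \cdot 34\right)} = \frac{1}{7599 + \left(1 + 222 + \frac{34}{3}\right)} = \frac{1}{7599 + \frac{703}{3}} = \frac{1}{\frac{23500}{3}} = \frac{3}{23500}$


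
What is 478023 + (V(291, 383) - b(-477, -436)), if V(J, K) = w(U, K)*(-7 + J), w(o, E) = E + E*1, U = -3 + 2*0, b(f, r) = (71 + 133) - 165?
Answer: 695528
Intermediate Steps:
b(f, r) = 39 (b(f, r) = 204 - 165 = 39)
U = -3 (U = -3 + 0 = -3)
w(o, E) = 2*E (w(o, E) = E + E = 2*E)
V(J, K) = 2*K*(-7 + J) (V(J, K) = (2*K)*(-7 + J) = 2*K*(-7 + J))
478023 + (V(291, 383) - b(-477, -436)) = 478023 + (2*383*(-7 + 291) - 1*39) = 478023 + (2*383*284 - 39) = 478023 + (217544 - 39) = 478023 + 217505 = 695528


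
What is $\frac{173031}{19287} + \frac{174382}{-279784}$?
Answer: $\frac{7507999945}{899365668} \approx 8.3481$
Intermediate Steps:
$\frac{173031}{19287} + \frac{174382}{-279784} = 173031 \cdot \frac{1}{19287} + 174382 \left(- \frac{1}{279784}\right) = \frac{57677}{6429} - \frac{87191}{139892} = \frac{7507999945}{899365668}$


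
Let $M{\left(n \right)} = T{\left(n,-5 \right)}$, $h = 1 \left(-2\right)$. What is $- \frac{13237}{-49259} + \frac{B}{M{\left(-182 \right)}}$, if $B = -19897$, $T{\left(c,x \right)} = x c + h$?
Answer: $- \frac{19653}{908} \approx -21.644$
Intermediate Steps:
$h = -2$
$T{\left(c,x \right)} = -2 + c x$ ($T{\left(c,x \right)} = x c - 2 = c x - 2 = -2 + c x$)
$M{\left(n \right)} = -2 - 5 n$ ($M{\left(n \right)} = -2 + n \left(-5\right) = -2 - 5 n$)
$- \frac{13237}{-49259} + \frac{B}{M{\left(-182 \right)}} = - \frac{13237}{-49259} - \frac{19897}{-2 - -910} = \left(-13237\right) \left(- \frac{1}{49259}\right) - \frac{19897}{-2 + 910} = \frac{61}{227} - \frac{19897}{908} = - \frac{19653}{908}$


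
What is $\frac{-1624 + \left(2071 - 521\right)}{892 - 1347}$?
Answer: $\frac{74}{455} \approx 0.16264$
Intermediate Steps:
$\frac{-1624 + \left(2071 - 521\right)}{892 - 1347} = \frac{-1624 + \left(2071 - 521\right)}{-455} = \left(-1624 + 1550\right) \left(- \frac{1}{455}\right) = \left(-74\right) \left(- \frac{1}{455}\right) = \frac{74}{455}$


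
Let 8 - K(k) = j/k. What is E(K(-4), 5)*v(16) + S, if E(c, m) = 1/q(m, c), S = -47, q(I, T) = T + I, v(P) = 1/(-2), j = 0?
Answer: -1223/26 ≈ -47.038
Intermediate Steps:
v(P) = -1/2
K(k) = 8 (K(k) = 8 - 0/k = 8 - 1*0 = 8 + 0 = 8)
q(I, T) = I + T
E(c, m) = 1/(c + m) (E(c, m) = 1/(m + c) = 1/(c + m))
E(K(-4), 5)*v(16) + S = -1/2/(8 + 5) - 47 = -1/2/13 - 47 = (1/13)*(-1/2) - 47 = -1/26 - 47 = -1223/26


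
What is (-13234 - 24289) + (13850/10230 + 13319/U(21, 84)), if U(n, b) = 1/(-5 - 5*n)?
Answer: -1537171714/1023 ≈ -1.5026e+6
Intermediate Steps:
(-13234 - 24289) + (13850/10230 + 13319/U(21, 84)) = (-13234 - 24289) + (13850/10230 + 13319/((-1/(5 + 5*21)))) = -37523 + (13850*(1/10230) + 13319/((-1/(5 + 105)))) = -37523 + (1385/1023 + 13319/((-1/110))) = -37523 + (1385/1023 + 13319/((-1*1/110))) = -37523 + (1385/1023 + 13319/(-1/110)) = -37523 + (1385/1023 + 13319*(-110)) = -37523 + (1385/1023 - 1465090) = -37523 - 1498785685/1023 = -1537171714/1023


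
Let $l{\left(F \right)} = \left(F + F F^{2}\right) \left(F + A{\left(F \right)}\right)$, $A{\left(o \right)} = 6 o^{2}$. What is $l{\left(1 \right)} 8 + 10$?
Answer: $122$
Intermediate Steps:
$l{\left(F \right)} = \left(F + F^{3}\right) \left(F + 6 F^{2}\right)$ ($l{\left(F \right)} = \left(F + F F^{2}\right) \left(F + 6 F^{2}\right) = \left(F + F^{3}\right) \left(F + 6 F^{2}\right)$)
$l{\left(1 \right)} 8 + 10 = 1^{2} \left(1 + 1^{2} + 6 \cdot 1 + 6 \cdot 1^{3}\right) 8 + 10 = 1 \left(1 + 1 + 6 + 6 \cdot 1\right) 8 + 10 = 1 \left(1 + 1 + 6 + 6\right) 8 + 10 = 1 \cdot 14 \cdot 8 + 10 = 14 \cdot 8 + 10 = 112 + 10 = 122$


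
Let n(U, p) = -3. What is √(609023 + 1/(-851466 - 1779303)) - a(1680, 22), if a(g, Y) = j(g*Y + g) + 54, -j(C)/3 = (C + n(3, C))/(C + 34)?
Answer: -1972485/38674 + √4215015010343439534/2630769 ≈ 729.40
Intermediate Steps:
j(C) = -3*(-3 + C)/(34 + C) (j(C) = -3*(C - 3)/(C + 34) = -3*(-3 + C)/(34 + C))
a(g, Y) = 54 + 3*(3 - g - Y*g)/(34 + g + Y*g) (a(g, Y) = 3*(3 - (g*Y + g))/(34 + (g*Y + g)) + 54 = 3*(3 - (Y*g + g))/(34 + (Y*g + g)) + 54 = 3*(3 - (g + Y*g))/(34 + (g + Y*g)) + 54 = 3*(3 + (-g - Y*g))/(34 + g + Y*g) + 54 = 3*(3 - g - Y*g)/(34 + g + Y*g) + 54 = 54 + 3*(3 - g - Y*g)/(34 + g + Y*g))
√(609023 + 1/(-851466 - 1779303)) - a(1680, 22) = √(609023 + 1/(-851466 - 1779303)) - 3*(615 + 17*1680*(1 + 22))/(34 + 1680*(1 + 22)) = √(609023 + 1/(-2630769)) - 3*(615 + 17*1680*23)/(34 + 1680*23) = √(609023 - 1/2630769) - 3*(615 + 656880)/(34 + 38640) = √(1602198828686/2630769) - 3*657495/38674 = √4215015010343439534/2630769 - 3*657495/38674 = √4215015010343439534/2630769 - 1*1972485/38674 = √4215015010343439534/2630769 - 1972485/38674 = -1972485/38674 + √4215015010343439534/2630769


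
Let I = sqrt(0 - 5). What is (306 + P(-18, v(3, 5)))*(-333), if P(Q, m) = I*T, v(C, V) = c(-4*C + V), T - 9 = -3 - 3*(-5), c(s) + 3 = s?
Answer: -101898 - 6993*I*sqrt(5) ≈ -1.019e+5 - 15637.0*I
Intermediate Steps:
c(s) = -3 + s
T = 21 (T = 9 + (-3 - 3*(-5)) = 9 + (-3 + 15) = 9 + 12 = 21)
v(C, V) = -3 + V - 4*C (v(C, V) = -3 + (-4*C + V) = -3 + (V - 4*C) = -3 + V - 4*C)
I = I*sqrt(5) (I = sqrt(-5) = I*sqrt(5) ≈ 2.2361*I)
P(Q, m) = 21*I*sqrt(5) (P(Q, m) = (I*sqrt(5))*21 = 21*I*sqrt(5))
(306 + P(-18, v(3, 5)))*(-333) = (306 + 21*I*sqrt(5))*(-333) = -101898 - 6993*I*sqrt(5)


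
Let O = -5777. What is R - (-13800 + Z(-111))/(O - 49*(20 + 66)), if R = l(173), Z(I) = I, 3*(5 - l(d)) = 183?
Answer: -573407/9991 ≈ -57.392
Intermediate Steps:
l(d) = -56 (l(d) = 5 - ⅓*183 = 5 - 61 = -56)
R = -56
R - (-13800 + Z(-111))/(O - 49*(20 + 66)) = -56 - (-13800 - 111)/(-5777 - 49*(20 + 66)) = -56 - (-13911)/(-5777 - 49*86) = -56 - (-13911)/(-5777 - 4214) = -56 - (-13911)/(-9991) = -56 - (-13911)*(-1)/9991 = -56 - 1*13911/9991 = -56 - 13911/9991 = -573407/9991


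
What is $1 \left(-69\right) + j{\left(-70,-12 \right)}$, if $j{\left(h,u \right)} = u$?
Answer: $-81$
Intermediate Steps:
$1 \left(-69\right) + j{\left(-70,-12 \right)} = 1 \left(-69\right) - 12 = -69 - 12 = -81$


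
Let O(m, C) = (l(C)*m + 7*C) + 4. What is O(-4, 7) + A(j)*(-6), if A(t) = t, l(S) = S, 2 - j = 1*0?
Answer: 13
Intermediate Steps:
j = 2 (j = 2 - 0 = 2 - 1*0 = 2 + 0 = 2)
O(m, C) = 4 + 7*C + C*m (O(m, C) = (C*m + 7*C) + 4 = (7*C + C*m) + 4 = 4 + 7*C + C*m)
O(-4, 7) + A(j)*(-6) = (4 + 7*7 + 7*(-4)) + 2*(-6) = (4 + 49 - 28) - 12 = 25 - 12 = 13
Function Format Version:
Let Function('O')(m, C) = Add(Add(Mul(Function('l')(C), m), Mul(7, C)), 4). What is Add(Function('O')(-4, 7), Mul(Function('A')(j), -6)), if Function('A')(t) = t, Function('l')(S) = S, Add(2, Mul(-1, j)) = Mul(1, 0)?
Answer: 13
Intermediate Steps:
j = 2 (j = Add(2, Mul(-1, Mul(1, 0))) = Add(2, Mul(-1, 0)) = Add(2, 0) = 2)
Function('O')(m, C) = Add(4, Mul(7, C), Mul(C, m)) (Function('O')(m, C) = Add(Add(Mul(C, m), Mul(7, C)), 4) = Add(Add(Mul(7, C), Mul(C, m)), 4) = Add(4, Mul(7, C), Mul(C, m)))
Add(Function('O')(-4, 7), Mul(Function('A')(j), -6)) = Add(Add(4, Mul(7, 7), Mul(7, -4)), Mul(2, -6)) = Add(Add(4, 49, -28), -12) = Add(25, -12) = 13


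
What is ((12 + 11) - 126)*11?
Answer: -1133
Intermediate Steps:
((12 + 11) - 126)*11 = (23 - 126)*11 = -103*11 = -1133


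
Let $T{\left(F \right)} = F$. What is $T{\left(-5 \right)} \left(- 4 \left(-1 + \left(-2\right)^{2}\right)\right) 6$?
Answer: $360$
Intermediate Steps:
$T{\left(-5 \right)} \left(- 4 \left(-1 + \left(-2\right)^{2}\right)\right) 6 = - 5 \left(- 4 \left(-1 + \left(-2\right)^{2}\right)\right) 6 = - 5 \left(- 4 \left(-1 + 4\right)\right) 6 = - 5 \left(\left(-4\right) 3\right) 6 = \left(-5\right) \left(-12\right) 6 = 60 \cdot 6 = 360$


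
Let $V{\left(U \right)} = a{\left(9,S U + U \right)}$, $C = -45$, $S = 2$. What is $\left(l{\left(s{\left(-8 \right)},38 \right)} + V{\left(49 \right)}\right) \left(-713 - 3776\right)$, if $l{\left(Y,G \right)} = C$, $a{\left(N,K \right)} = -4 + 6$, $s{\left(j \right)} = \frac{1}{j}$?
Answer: $193027$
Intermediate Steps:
$a{\left(N,K \right)} = 2$
$V{\left(U \right)} = 2$
$l{\left(Y,G \right)} = -45$
$\left(l{\left(s{\left(-8 \right)},38 \right)} + V{\left(49 \right)}\right) \left(-713 - 3776\right) = \left(-45 + 2\right) \left(-713 - 3776\right) = \left(-43\right) \left(-4489\right) = 193027$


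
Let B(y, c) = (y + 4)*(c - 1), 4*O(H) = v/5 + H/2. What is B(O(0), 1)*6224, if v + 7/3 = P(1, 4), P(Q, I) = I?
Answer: 0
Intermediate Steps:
v = 5/3 (v = -7/3 + 4 = 5/3 ≈ 1.6667)
O(H) = 1/12 + H/8 (O(H) = ((5/3)/5 + H/2)/4 = ((5/3)*(⅕) + H*(½))/4 = (⅓ + H/2)/4 = 1/12 + H/8)
B(y, c) = (-1 + c)*(4 + y) (B(y, c) = (4 + y)*(-1 + c) = (-1 + c)*(4 + y))
B(O(0), 1)*6224 = (-4 - (1/12 + (⅛)*0) + 4*1 + 1*(1/12 + (⅛)*0))*6224 = (-4 - (1/12 + 0) + 4 + 1*(1/12 + 0))*6224 = (-4 - 1*1/12 + 4 + 1*(1/12))*6224 = (-4 - 1/12 + 4 + 1/12)*6224 = 0*6224 = 0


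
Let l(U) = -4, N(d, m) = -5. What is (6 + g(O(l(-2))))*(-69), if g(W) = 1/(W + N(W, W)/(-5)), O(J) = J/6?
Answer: -621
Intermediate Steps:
O(J) = J/6 (O(J) = J*(⅙) = J/6)
g(W) = 1/(1 + W) (g(W) = 1/(W - 5/(-5)) = 1/(W - 5*(-⅕)) = 1/(W + 1) = 1/(1 + W))
(6 + g(O(l(-2))))*(-69) = (6 + 1/(1 + (⅙)*(-4)))*(-69) = (6 + 1/(1 - ⅔))*(-69) = (6 + 1/(⅓))*(-69) = (6 + 3)*(-69) = 9*(-69) = -621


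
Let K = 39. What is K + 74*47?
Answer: 3517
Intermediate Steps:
K + 74*47 = 39 + 74*47 = 39 + 3478 = 3517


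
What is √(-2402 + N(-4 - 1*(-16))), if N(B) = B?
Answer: I*√2390 ≈ 48.888*I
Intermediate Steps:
√(-2402 + N(-4 - 1*(-16))) = √(-2402 + (-4 - 1*(-16))) = √(-2402 + (-4 + 16)) = √(-2402 + 12) = √(-2390) = I*√2390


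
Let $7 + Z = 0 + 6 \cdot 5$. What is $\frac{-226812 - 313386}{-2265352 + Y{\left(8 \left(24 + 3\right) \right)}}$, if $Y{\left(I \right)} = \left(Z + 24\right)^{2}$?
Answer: $\frac{180066}{754381} \approx 0.23869$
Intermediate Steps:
$Z = 23$ ($Z = -7 + \left(0 + 6 \cdot 5\right) = -7 + \left(0 + 30\right) = -7 + 30 = 23$)
$Y{\left(I \right)} = 2209$ ($Y{\left(I \right)} = \left(23 + 24\right)^{2} = 47^{2} = 2209$)
$\frac{-226812 - 313386}{-2265352 + Y{\left(8 \left(24 + 3\right) \right)}} = \frac{-226812 - 313386}{-2265352 + 2209} = \frac{-226812 - 313386}{-2263143} = \left(-226812 - 313386\right) \left(- \frac{1}{2263143}\right) = \left(-540198\right) \left(- \frac{1}{2263143}\right) = \frac{180066}{754381}$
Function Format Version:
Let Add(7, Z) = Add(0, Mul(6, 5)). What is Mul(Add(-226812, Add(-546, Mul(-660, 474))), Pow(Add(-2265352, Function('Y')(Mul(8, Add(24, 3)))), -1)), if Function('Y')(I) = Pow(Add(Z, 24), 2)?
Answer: Rational(180066, 754381) ≈ 0.23869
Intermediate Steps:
Z = 23 (Z = Add(-7, Add(0, Mul(6, 5))) = Add(-7, Add(0, 30)) = Add(-7, 30) = 23)
Function('Y')(I) = 2209 (Function('Y')(I) = Pow(Add(23, 24), 2) = Pow(47, 2) = 2209)
Mul(Add(-226812, Add(-546, Mul(-660, 474))), Pow(Add(-2265352, Function('Y')(Mul(8, Add(24, 3)))), -1)) = Mul(Add(-226812, Add(-546, Mul(-660, 474))), Pow(Add(-2265352, 2209), -1)) = Mul(Add(-226812, Add(-546, -312840)), Pow(-2263143, -1)) = Mul(Add(-226812, -313386), Rational(-1, 2263143)) = Mul(-540198, Rational(-1, 2263143)) = Rational(180066, 754381)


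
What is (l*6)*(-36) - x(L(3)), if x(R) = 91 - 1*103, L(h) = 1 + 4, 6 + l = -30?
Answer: 7788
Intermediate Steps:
l = -36 (l = -6 - 30 = -36)
L(h) = 5
x(R) = -12 (x(R) = 91 - 103 = -12)
(l*6)*(-36) - x(L(3)) = -36*6*(-36) - 1*(-12) = -216*(-36) + 12 = 7776 + 12 = 7788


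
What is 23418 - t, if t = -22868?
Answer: 46286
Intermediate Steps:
23418 - t = 23418 - 1*(-22868) = 23418 + 22868 = 46286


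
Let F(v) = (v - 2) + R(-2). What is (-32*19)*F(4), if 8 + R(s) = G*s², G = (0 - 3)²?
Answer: -18240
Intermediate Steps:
G = 9 (G = (-3)² = 9)
R(s) = -8 + 9*s²
F(v) = 26 + v (F(v) = (v - 2) + (-8 + 9*(-2)²) = (-2 + v) + (-8 + 9*4) = (-2 + v) + (-8 + 36) = (-2 + v) + 28 = 26 + v)
(-32*19)*F(4) = (-32*19)*(26 + 4) = -608*30 = -18240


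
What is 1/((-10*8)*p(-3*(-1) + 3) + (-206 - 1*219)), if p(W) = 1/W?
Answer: -3/1315 ≈ -0.0022814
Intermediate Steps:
1/((-10*8)*p(-3*(-1) + 3) + (-206 - 1*219)) = 1/((-10*8)/(-3*(-1) + 3) + (-206 - 1*219)) = 1/(-80/(3 + 3) + (-206 - 219)) = 1/(-80/6 - 425) = 1/(-80*⅙ - 425) = 1/(-40/3 - 425) = 1/(-1315/3) = -3/1315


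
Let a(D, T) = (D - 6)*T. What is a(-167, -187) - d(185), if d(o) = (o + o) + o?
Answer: 31796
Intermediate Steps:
d(o) = 3*o (d(o) = 2*o + o = 3*o)
a(D, T) = T*(-6 + D) (a(D, T) = (-6 + D)*T = T*(-6 + D))
a(-167, -187) - d(185) = -187*(-6 - 167) - 3*185 = -187*(-173) - 1*555 = 32351 - 555 = 31796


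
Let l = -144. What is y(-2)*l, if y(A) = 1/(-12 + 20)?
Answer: -18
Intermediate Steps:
y(A) = ⅛ (y(A) = 1/8 = ⅛)
y(-2)*l = (⅛)*(-144) = -18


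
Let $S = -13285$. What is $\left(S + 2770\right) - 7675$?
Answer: $-18190$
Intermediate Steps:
$\left(S + 2770\right) - 7675 = \left(-13285 + 2770\right) - 7675 = -10515 - 7675 = -18190$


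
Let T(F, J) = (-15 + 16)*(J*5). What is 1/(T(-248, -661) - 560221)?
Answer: -1/563526 ≈ -1.7745e-6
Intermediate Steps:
T(F, J) = 5*J (T(F, J) = 1*(5*J) = 5*J)
1/(T(-248, -661) - 560221) = 1/(5*(-661) - 560221) = 1/(-3305 - 560221) = 1/(-563526) = -1/563526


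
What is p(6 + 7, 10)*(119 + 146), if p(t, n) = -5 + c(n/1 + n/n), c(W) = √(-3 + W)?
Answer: -1325 + 530*√2 ≈ -575.47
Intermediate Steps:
p(t, n) = -5 + √(-2 + n) (p(t, n) = -5 + √(-3 + (n/1 + n/n)) = -5 + √(-3 + (n*1 + 1)) = -5 + √(-3 + (n + 1)) = -5 + √(-3 + (1 + n)) = -5 + √(-2 + n))
p(6 + 7, 10)*(119 + 146) = (-5 + √(-2 + 10))*(119 + 146) = (-5 + √8)*265 = (-5 + 2*√2)*265 = -1325 + 530*√2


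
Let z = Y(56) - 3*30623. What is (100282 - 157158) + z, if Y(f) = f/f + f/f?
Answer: -148743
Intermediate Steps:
Y(f) = 2 (Y(f) = 1 + 1 = 2)
z = -91867 (z = 2 - 3*30623 = 2 - 91869 = -91867)
(100282 - 157158) + z = (100282 - 157158) - 91867 = -56876 - 91867 = -148743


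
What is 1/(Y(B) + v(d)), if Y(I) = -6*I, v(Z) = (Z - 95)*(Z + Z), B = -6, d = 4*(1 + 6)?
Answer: -1/3716 ≈ -0.00026911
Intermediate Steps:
d = 28 (d = 4*7 = 28)
v(Z) = 2*Z*(-95 + Z) (v(Z) = (-95 + Z)*(2*Z) = 2*Z*(-95 + Z))
1/(Y(B) + v(d)) = 1/(-6*(-6) + 2*28*(-95 + 28)) = 1/(36 + 2*28*(-67)) = 1/(36 - 3752) = 1/(-3716) = -1/3716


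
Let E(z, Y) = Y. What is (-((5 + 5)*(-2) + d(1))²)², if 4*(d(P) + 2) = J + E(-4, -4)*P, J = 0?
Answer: 279841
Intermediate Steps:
d(P) = -2 - P (d(P) = -2 + (0 - 4*P)/4 = -2 + (-4*P)/4 = -2 - P)
(-((5 + 5)*(-2) + d(1))²)² = (-((5 + 5)*(-2) + (-2 - 1*1))²)² = (-(10*(-2) + (-2 - 1))²)² = (-(-20 - 3)²)² = (-1*(-23)²)² = (-1*529)² = (-529)² = 279841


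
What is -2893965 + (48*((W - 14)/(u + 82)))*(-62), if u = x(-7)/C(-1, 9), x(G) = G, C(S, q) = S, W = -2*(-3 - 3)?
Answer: -257556933/89 ≈ -2.8939e+6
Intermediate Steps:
W = 12 (W = -2*(-6) = 12)
u = 7 (u = -7/(-1) = -7*(-1) = 7)
-2893965 + (48*((W - 14)/(u + 82)))*(-62) = -2893965 + (48*((12 - 14)/(7 + 82)))*(-62) = -2893965 + (48*(-2/89))*(-62) = -2893965 - 96/89*(-62) = -2893965 + 5952/89 = -257556933/89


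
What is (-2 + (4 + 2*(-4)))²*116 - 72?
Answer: 4104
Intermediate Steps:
(-2 + (4 + 2*(-4)))²*116 - 72 = (-2 + (4 - 8))²*116 - 72 = (-2 - 4)²*116 - 72 = (-6)²*116 - 72 = 36*116 - 72 = 4176 - 72 = 4104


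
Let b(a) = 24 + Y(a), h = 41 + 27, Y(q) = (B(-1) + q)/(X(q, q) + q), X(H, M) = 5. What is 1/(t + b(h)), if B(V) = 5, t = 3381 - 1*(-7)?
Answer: 1/3413 ≈ 0.00029300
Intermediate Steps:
t = 3388 (t = 3381 + 7 = 3388)
Y(q) = 1 (Y(q) = (5 + q)/(5 + q) = 1)
h = 68
b(a) = 25 (b(a) = 24 + 1 = 25)
1/(t + b(h)) = 1/(3388 + 25) = 1/3413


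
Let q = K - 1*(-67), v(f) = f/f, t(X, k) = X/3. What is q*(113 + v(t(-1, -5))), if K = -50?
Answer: 1938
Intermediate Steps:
t(X, k) = X/3 (t(X, k) = X*(⅓) = X/3)
v(f) = 1
q = 17 (q = -50 - 1*(-67) = -50 + 67 = 17)
q*(113 + v(t(-1, -5))) = 17*(113 + 1) = 17*114 = 1938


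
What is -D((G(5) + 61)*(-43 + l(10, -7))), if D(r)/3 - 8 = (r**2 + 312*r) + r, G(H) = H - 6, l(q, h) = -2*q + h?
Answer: -48976224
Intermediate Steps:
l(q, h) = h - 2*q
G(H) = -6 + H
D(r) = 24 + 3*r**2 + 939*r (D(r) = 24 + 3*((r**2 + 312*r) + r) = 24 + 3*(r**2 + 313*r) = 24 + (3*r**2 + 939*r) = 24 + 3*r**2 + 939*r)
-D((G(5) + 61)*(-43 + l(10, -7))) = -(24 + 3*(((-6 + 5) + 61)*(-43 + (-7 - 2*10)))**2 + 939*(((-6 + 5) + 61)*(-43 + (-7 - 2*10)))) = -(24 + 3*((-1 + 61)*(-43 + (-7 - 20)))**2 + 939*((-1 + 61)*(-43 + (-7 - 20)))) = -(24 + 3*(60*(-43 - 27))**2 + 939*(60*(-43 - 27))) = -(24 + 3*(60*(-70))**2 + 939*(60*(-70))) = -(24 + 3*(-4200)**2 + 939*(-4200)) = -(24 + 3*17640000 - 3943800) = -(24 + 52920000 - 3943800) = -1*48976224 = -48976224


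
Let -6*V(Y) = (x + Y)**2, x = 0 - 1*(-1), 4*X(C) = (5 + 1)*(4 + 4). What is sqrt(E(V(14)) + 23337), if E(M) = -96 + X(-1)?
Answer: sqrt(23253) ≈ 152.49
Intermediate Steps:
X(C) = 12 (X(C) = ((5 + 1)*(4 + 4))/4 = (6*8)/4 = (1/4)*48 = 12)
x = 1 (x = 0 + 1 = 1)
V(Y) = -(1 + Y)**2/6
E(M) = -84 (E(M) = -96 + 12 = -84)
sqrt(E(V(14)) + 23337) = sqrt(-84 + 23337) = sqrt(23253)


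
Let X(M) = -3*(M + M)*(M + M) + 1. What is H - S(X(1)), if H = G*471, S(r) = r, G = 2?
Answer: 953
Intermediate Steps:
X(M) = 1 - 12*M² (X(M) = -3*2*M*2*M + 1 = -12*M² + 1 = 1 - 12*M²)
H = 942 (H = 2*471 = 942)
H - S(X(1)) = 942 - (1 - 12*1²) = 942 - (1 - 12*1) = 942 - (1 - 12) = 942 - 1*(-11) = 942 + 11 = 953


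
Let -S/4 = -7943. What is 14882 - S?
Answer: -16890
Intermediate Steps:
S = 31772 (S = -4*(-7943) = 31772)
14882 - S = 14882 - 1*31772 = 14882 - 31772 = -16890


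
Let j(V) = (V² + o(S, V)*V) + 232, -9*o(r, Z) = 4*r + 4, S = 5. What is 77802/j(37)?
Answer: 233406/4507 ≈ 51.787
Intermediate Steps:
o(r, Z) = -4/9 - 4*r/9 (o(r, Z) = -(4*r + 4)/9 = -(4 + 4*r)/9 = -4/9 - 4*r/9)
j(V) = 232 + V² - 8*V/3 (j(V) = (V² + (-4/9 - 4/9*5)*V) + 232 = (V² + (-4/9 - 20/9)*V) + 232 = (V² - 8*V/3) + 232 = 232 + V² - 8*V/3)
77802/j(37) = 77802/(232 + 37² - 8/3*37) = 77802/(232 + 1369 - 296/3) = 77802/(4507/3) = 77802*(3/4507) = 233406/4507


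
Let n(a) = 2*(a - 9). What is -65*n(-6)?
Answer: 1950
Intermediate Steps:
n(a) = -18 + 2*a (n(a) = 2*(-9 + a) = -18 + 2*a)
-65*n(-6) = -65*(-18 + 2*(-6)) = -65*(-18 - 12) = -65*(-30) = 1950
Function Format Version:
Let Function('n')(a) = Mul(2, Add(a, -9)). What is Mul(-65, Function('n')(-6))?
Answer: 1950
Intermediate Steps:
Function('n')(a) = Add(-18, Mul(2, a)) (Function('n')(a) = Mul(2, Add(-9, a)) = Add(-18, Mul(2, a)))
Mul(-65, Function('n')(-6)) = Mul(-65, Add(-18, Mul(2, -6))) = Mul(-65, Add(-18, -12)) = Mul(-65, -30) = 1950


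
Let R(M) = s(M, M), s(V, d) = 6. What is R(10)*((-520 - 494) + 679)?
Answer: -2010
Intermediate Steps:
R(M) = 6
R(10)*((-520 - 494) + 679) = 6*((-520 - 494) + 679) = 6*(-1014 + 679) = 6*(-335) = -2010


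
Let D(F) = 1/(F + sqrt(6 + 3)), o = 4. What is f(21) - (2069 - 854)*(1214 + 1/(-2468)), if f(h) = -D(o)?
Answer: -25482266723/17276 ≈ -1.4750e+6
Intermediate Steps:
D(F) = 1/(3 + F) (D(F) = 1/(F + sqrt(9)) = 1/(F + 3) = 1/(3 + F))
f(h) = -1/7 (f(h) = -1/(3 + 4) = -1/7)
f(21) - (2069 - 854)*(1214 + 1/(-2468)) = -1/7 - (2069 - 854)*(1214 + 1/(-2468)) = -1/7 - 1215*(1214 - 1/2468) = -1/7 - 1215*2996151/2468 = -1/7 - 1*3640323465/2468 = -1/7 - 3640323465/2468 = -25482266723/17276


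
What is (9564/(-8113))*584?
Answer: -5585376/8113 ≈ -688.45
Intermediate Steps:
(9564/(-8113))*584 = (9564*(-1/8113))*584 = -9564/8113*584 = -5585376/8113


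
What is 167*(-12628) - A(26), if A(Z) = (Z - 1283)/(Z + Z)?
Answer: -109660295/52 ≈ -2.1089e+6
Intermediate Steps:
A(Z) = (-1283 + Z)/(2*Z) (A(Z) = (-1283 + Z)/((2*Z)) = (-1283 + Z)*(1/(2*Z)) = (-1283 + Z)/(2*Z))
167*(-12628) - A(26) = 167*(-12628) - (-1283 + 26)/(2*26) = -2108876 - (-1257)/(2*26) = -2108876 - 1*(-1257/52) = -2108876 + 1257/52 = -109660295/52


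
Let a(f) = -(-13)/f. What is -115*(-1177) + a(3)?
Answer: 406078/3 ≈ 1.3536e+5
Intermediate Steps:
a(f) = 13/f
-115*(-1177) + a(3) = -115*(-1177) + 13/3 = 135355 + 13*(1/3) = 135355 + 13/3 = 406078/3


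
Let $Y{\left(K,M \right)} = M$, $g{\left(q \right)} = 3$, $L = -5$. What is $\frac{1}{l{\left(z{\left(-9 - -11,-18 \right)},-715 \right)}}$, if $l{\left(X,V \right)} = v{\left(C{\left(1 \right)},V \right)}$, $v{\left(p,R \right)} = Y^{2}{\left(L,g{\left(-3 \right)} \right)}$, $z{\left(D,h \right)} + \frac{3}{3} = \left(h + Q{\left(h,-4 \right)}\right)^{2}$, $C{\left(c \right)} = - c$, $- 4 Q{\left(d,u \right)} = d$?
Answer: $\frac{1}{9} \approx 0.11111$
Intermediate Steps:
$Q{\left(d,u \right)} = - \frac{d}{4}$
$z{\left(D,h \right)} = -1 + \frac{9 h^{2}}{16}$ ($z{\left(D,h \right)} = -1 + \left(h - \frac{h}{4}\right)^{2} = -1 + \left(\frac{3 h}{4}\right)^{2} = -1 + \frac{9 h^{2}}{16}$)
$v{\left(p,R \right)} = 9$ ($v{\left(p,R \right)} = 3^{2} = 9$)
$l{\left(X,V \right)} = 9$
$\frac{1}{l{\left(z{\left(-9 - -11,-18 \right)},-715 \right)}} = \frac{1}{9}$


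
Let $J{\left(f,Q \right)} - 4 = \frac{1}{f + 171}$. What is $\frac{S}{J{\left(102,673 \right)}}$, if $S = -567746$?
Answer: $- \frac{154994658}{1093} \approx -1.4181 \cdot 10^{5}$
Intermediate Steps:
$J{\left(f,Q \right)} = 4 + \frac{1}{171 + f}$ ($J{\left(f,Q \right)} = 4 + \frac{1}{f + 171} = 4 + \frac{1}{171 + f}$)
$\frac{S}{J{\left(102,673 \right)}} = - \frac{567746}{\frac{1}{171 + 102} \left(685 + 4 \cdot 102\right)} = - \frac{567746}{\frac{1}{273} \left(685 + 408\right)} = - \frac{567746}{\frac{1}{273} \cdot 1093} = - \frac{567746}{\frac{1093}{273}} = \left(-567746\right) \frac{273}{1093} = - \frac{154994658}{1093}$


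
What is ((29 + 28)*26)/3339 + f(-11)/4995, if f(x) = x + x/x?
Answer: 163760/370629 ≈ 0.44184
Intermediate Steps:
f(x) = 1 + x (f(x) = x + 1 = 1 + x)
((29 + 28)*26)/3339 + f(-11)/4995 = ((29 + 28)*26)/3339 + (1 - 11)/4995 = (57*26)*(1/3339) - 10*1/4995 = 1482*(1/3339) - 2/999 = 494/1113 - 2/999 = 163760/370629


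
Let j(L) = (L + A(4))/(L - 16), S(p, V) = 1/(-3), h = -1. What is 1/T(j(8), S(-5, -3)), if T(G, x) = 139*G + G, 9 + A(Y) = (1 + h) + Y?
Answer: -2/105 ≈ -0.019048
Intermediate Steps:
S(p, V) = -1/3
A(Y) = -9 + Y (A(Y) = -9 + ((1 - 1) + Y) = -9 + (0 + Y) = -9 + Y)
j(L) = (-5 + L)/(-16 + L) (j(L) = (L + (-9 + 4))/(L - 16) = (L - 5)/(-16 + L) = (-5 + L)/(-16 + L))
T(G, x) = 140*G
1/T(j(8), S(-5, -3)) = 1/(140*((-5 + 8)/(-16 + 8))) = 1/(140*(3/(-8))) = 1/(140*(-1/8*3)) = 1/(140*(-3/8)) = 1/(-105/2) = -2/105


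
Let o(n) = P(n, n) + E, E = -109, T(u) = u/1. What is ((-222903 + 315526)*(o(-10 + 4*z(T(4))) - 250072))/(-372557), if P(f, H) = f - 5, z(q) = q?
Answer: 23172422140/372557 ≈ 62198.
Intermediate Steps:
T(u) = u (T(u) = u*1 = u)
P(f, H) = -5 + f
o(n) = -114 + n (o(n) = (-5 + n) - 109 = -114 + n)
((-222903 + 315526)*(o(-10 + 4*z(T(4))) - 250072))/(-372557) = ((-222903 + 315526)*((-114 + (-10 + 4*4)) - 250072))/(-372557) = (92623*((-114 + (-10 + 16)) - 250072))*(-1/372557) = (92623*((-114 + 6) - 250072))*(-1/372557) = (92623*(-108 - 250072))*(-1/372557) = (92623*(-250180))*(-1/372557) = -23172422140*(-1/372557) = 23172422140/372557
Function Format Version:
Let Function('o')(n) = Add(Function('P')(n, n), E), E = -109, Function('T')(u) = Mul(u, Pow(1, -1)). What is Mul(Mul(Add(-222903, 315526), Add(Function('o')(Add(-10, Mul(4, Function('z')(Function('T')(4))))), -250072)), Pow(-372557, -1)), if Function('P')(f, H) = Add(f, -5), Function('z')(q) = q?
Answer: Rational(23172422140, 372557) ≈ 62198.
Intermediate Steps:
Function('T')(u) = u (Function('T')(u) = Mul(u, 1) = u)
Function('P')(f, H) = Add(-5, f)
Function('o')(n) = Add(-114, n) (Function('o')(n) = Add(Add(-5, n), -109) = Add(-114, n))
Mul(Mul(Add(-222903, 315526), Add(Function('o')(Add(-10, Mul(4, Function('z')(Function('T')(4))))), -250072)), Pow(-372557, -1)) = Mul(Mul(Add(-222903, 315526), Add(Add(-114, Add(-10, Mul(4, 4))), -250072)), Pow(-372557, -1)) = Mul(Mul(92623, Add(Add(-114, Add(-10, 16)), -250072)), Rational(-1, 372557)) = Mul(Mul(92623, Add(Add(-114, 6), -250072)), Rational(-1, 372557)) = Mul(Mul(92623, Add(-108, -250072)), Rational(-1, 372557)) = Mul(Mul(92623, -250180), Rational(-1, 372557)) = Mul(-23172422140, Rational(-1, 372557)) = Rational(23172422140, 372557)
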